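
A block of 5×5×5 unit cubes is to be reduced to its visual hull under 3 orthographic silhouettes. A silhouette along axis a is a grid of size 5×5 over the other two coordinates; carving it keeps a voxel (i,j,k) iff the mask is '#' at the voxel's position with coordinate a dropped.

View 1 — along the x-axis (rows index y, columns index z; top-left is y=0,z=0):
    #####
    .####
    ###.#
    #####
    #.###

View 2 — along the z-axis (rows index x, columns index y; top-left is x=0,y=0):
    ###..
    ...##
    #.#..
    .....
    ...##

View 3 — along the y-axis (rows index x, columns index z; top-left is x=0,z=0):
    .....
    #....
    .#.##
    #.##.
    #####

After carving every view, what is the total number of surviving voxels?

remaining voxels: 16

full grid |V| = 125
after view 1 [x-axis, 22 of 25 cells solid] → remaining = 110
after view 2 [z-axis, 9 of 25 cells solid] → remaining = 40
after view 3 [y-axis, 12 of 25 cells solid] → remaining = 16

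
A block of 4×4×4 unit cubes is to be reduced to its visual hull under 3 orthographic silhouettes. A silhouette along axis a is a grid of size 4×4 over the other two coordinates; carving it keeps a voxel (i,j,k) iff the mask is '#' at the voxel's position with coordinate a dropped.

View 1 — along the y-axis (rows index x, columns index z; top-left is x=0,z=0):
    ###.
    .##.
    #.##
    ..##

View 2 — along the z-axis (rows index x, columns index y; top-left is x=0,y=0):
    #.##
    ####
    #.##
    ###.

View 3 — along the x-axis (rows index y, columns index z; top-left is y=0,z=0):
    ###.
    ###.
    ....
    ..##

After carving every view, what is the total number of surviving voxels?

full grid |V| = 64
carve view 1 (along y, XZ-mask fill 10/16): 40 voxels remain
carve view 2 (along z, XY-mask fill 13/16): 32 voxels remain
carve view 3 (along x, YZ-mask fill 8/16): 15 voxels remain

voxel count = 15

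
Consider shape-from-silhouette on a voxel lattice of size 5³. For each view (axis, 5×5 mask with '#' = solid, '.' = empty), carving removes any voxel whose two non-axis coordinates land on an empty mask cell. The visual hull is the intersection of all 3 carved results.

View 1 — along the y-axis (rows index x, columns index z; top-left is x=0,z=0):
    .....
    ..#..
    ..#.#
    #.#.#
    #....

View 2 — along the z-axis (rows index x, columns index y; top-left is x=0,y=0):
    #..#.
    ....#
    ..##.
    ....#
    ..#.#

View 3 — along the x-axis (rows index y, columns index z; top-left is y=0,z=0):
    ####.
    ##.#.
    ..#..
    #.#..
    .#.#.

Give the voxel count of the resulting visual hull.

voxel count = 2

initial block: 5^3 = 125
  1. axis=1 (XZ plane), |mask|=7  ⇒  voxels=35
  2. axis=2 (XY plane), |mask|=8  ⇒  voxels=10
  3. axis=0 (YZ plane), |mask|=12  ⇒  voxels=2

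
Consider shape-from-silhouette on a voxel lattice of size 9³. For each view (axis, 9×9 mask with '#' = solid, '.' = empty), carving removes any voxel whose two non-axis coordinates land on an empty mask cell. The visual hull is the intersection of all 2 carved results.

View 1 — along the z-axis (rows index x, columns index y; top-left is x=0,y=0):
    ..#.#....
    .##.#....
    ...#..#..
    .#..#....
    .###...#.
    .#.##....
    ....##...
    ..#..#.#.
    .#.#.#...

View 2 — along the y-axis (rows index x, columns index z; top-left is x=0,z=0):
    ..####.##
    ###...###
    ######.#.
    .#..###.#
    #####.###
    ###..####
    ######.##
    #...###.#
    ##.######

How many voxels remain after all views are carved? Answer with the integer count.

|visual hull| = 162

before carving: 729 voxels (9×9×9)
after view 1 [z-axis, 24 of 81 cells solid] → remaining = 216
after view 2 [y-axis, 60 of 81 cells solid] → remaining = 162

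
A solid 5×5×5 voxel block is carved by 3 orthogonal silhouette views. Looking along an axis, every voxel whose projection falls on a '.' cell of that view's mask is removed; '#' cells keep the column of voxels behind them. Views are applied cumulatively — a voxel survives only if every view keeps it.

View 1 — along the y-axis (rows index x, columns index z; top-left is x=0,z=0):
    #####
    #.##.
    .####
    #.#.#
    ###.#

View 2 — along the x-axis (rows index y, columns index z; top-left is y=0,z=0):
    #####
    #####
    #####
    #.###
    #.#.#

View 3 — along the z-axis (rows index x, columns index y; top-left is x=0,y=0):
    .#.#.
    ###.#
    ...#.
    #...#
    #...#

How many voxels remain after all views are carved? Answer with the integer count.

voxel count = 36

start: 5×5×5 = 125 voxels
V1 y: intersect with XZ mask (19 set) -- 95 left
V2 x: intersect with YZ mask (22 set) -- 86 left
V3 z: intersect with XY mask (11 set) -- 36 left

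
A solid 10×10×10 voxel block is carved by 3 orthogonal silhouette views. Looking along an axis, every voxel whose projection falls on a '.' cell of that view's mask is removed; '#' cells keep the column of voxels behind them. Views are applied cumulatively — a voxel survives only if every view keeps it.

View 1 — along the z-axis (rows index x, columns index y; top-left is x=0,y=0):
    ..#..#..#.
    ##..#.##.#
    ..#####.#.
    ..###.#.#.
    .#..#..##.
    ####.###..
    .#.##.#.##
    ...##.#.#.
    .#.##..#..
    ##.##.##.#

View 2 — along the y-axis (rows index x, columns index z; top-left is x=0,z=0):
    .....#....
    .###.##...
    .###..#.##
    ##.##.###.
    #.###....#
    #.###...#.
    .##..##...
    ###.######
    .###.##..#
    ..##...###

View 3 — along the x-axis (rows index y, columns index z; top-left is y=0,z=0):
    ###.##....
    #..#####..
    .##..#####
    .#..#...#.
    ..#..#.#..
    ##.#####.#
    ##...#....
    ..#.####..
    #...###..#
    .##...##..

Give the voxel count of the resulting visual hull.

remaining voxels: 117

start: 10×10×10 = 1000 voxels
  1. axis=2 (XY plane), |mask|=52  ⇒  voxels=520
  2. axis=1 (XZ plane), |mask|=53  ⇒  voxels=278
  3. axis=0 (YZ plane), |mask|=49  ⇒  voxels=117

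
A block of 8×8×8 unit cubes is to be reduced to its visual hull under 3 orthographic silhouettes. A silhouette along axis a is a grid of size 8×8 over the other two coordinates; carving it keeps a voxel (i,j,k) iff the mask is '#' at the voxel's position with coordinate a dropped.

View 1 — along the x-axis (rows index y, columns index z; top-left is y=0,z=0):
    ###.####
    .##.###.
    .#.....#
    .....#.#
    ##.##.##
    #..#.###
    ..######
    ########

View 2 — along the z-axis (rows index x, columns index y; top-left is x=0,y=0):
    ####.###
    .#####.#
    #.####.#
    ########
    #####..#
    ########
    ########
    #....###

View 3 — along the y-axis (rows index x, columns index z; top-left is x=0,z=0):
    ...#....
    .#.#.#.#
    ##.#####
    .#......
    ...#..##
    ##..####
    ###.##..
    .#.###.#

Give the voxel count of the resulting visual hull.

voxel count = 136

before carving: 512 voxels (8×8×8)
  1. axis=0 (YZ plane), |mask|=41  ⇒  voxels=328
  2. axis=2 (XY plane), |mask|=53  ⇒  voxels=272
  3. axis=1 (XZ plane), |mask|=32  ⇒  voxels=136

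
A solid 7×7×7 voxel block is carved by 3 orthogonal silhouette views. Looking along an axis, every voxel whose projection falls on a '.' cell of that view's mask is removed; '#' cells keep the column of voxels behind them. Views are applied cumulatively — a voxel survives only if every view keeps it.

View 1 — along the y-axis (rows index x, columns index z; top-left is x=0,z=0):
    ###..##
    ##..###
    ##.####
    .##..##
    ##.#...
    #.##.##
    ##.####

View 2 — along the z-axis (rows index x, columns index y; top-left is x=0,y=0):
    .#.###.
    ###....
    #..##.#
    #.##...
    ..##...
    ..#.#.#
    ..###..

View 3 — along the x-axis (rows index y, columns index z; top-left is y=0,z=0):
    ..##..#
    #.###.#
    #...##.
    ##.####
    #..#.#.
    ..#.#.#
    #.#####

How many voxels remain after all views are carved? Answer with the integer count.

|visual hull| = 66

start: 7×7×7 = 343 voxels
carve view 1 (along y, XZ-mask fill 34/49): 238 voxels remain
carve view 2 (along z, XY-mask fill 22/49): 110 voxels remain
carve view 3 (along x, YZ-mask fill 29/49): 66 voxels remain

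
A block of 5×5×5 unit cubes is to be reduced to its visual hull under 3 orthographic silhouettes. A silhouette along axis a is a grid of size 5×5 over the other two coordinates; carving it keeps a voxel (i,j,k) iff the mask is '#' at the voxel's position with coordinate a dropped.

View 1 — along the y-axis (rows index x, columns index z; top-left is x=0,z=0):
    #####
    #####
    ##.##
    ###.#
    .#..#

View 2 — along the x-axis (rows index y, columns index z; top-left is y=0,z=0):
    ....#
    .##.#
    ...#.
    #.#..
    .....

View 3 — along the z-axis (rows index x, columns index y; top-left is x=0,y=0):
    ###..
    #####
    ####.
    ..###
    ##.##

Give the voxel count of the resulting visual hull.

full grid |V| = 125
carve view 1 (along y, XZ-mask fill 20/25): 100 voxels remain
carve view 2 (along x, YZ-mask fill 7/25): 28 voxels remain
carve view 3 (along z, XY-mask fill 19/25): 22 voxels remain

22 voxels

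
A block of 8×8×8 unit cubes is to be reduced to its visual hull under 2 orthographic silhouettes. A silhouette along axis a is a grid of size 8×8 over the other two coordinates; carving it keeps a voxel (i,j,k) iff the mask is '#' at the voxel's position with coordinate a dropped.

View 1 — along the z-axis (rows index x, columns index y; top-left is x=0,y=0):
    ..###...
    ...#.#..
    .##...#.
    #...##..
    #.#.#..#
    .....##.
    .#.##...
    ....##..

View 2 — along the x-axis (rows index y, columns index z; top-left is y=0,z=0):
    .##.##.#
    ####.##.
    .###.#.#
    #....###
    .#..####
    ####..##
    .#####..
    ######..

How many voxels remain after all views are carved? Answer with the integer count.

full grid |V| = 512
step 1: project along z, AND mask (22/64) → |grid| = 176
step 2: project along x, AND mask (42/64) → |grid| = 114

114 voxels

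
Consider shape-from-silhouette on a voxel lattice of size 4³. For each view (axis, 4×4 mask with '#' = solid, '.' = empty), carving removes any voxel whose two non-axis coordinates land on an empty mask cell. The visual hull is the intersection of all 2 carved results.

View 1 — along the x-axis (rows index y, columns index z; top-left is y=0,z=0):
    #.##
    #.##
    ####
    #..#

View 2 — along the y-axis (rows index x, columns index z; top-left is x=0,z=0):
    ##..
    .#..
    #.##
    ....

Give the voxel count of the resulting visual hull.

full grid |V| = 64
after view 1 [x-axis, 12 of 16 cells solid] → remaining = 48
after view 2 [y-axis, 6 of 16 cells solid] → remaining = 17

|visual hull| = 17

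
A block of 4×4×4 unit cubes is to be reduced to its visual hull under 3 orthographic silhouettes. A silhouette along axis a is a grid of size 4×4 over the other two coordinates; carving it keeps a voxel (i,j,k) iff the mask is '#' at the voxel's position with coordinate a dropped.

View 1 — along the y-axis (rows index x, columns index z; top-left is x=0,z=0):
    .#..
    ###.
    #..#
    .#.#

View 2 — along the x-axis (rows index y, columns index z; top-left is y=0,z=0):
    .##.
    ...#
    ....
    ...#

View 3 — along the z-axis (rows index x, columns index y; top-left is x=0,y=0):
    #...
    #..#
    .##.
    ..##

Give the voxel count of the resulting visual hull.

|visual hull| = 5

initial block: 4^3 = 64
  1. axis=1 (XZ plane), |mask|=8  ⇒  voxels=32
  2. axis=0 (YZ plane), |mask|=4  ⇒  voxels=8
  3. axis=2 (XY plane), |mask|=7  ⇒  voxels=5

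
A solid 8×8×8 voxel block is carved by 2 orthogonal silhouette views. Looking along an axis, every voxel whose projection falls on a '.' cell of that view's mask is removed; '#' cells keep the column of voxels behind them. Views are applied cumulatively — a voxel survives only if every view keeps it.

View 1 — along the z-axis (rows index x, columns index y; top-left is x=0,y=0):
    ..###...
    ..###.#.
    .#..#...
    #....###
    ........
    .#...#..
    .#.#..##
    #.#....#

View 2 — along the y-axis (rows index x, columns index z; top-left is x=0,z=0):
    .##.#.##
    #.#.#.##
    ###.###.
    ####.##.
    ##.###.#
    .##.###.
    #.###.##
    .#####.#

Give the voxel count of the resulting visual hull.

full grid |V| = 512
step 1: project along z, AND mask (22/64) → |grid| = 176
step 2: project along y, AND mask (45/64) → |grid| = 123

voxel count = 123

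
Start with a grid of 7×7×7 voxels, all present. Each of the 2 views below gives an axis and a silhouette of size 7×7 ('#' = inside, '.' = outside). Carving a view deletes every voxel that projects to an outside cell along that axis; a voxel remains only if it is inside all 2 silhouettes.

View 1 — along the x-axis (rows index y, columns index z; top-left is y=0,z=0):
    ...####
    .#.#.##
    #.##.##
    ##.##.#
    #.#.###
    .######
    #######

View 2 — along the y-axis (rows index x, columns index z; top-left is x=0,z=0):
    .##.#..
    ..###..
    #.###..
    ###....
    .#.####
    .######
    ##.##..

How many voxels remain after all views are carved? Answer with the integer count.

138 voxels

start: 7×7×7 = 343 voxels
step 1: project along x, AND mask (36/49) → |grid| = 252
step 2: project along y, AND mask (28/49) → |grid| = 138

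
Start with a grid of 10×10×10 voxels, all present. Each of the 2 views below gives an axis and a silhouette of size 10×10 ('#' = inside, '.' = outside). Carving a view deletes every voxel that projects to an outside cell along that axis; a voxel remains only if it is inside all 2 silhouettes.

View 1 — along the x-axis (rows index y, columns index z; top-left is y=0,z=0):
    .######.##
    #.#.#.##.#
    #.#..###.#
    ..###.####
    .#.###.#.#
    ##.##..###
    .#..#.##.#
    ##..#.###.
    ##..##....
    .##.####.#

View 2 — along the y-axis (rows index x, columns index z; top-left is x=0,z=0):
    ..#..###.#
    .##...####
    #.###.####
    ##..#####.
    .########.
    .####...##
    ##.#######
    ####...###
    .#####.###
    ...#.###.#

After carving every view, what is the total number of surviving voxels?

start: 10×10×10 = 1000 voxels
  1. axis=0 (YZ plane), |mask|=62  ⇒  voxels=620
  2. axis=1 (XZ plane), |mask|=69  ⇒  voxels=433

|visual hull| = 433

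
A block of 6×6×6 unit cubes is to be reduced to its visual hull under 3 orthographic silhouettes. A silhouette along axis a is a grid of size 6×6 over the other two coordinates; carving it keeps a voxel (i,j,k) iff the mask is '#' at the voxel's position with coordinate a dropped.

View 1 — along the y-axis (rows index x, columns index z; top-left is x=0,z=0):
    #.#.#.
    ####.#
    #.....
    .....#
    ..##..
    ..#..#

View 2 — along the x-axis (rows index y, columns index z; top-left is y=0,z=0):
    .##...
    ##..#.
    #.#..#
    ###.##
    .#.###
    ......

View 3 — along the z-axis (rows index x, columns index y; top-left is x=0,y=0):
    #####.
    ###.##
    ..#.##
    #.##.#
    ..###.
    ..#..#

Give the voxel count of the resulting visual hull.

before carving: 216 voxels (6×6×6)
  1. axis=1 (XZ plane), |mask|=14  ⇒  voxels=84
  2. axis=0 (YZ plane), |mask|=17  ⇒  voxels=39
  3. axis=2 (XY plane), |mask|=22  ⇒  voxels=27

27 voxels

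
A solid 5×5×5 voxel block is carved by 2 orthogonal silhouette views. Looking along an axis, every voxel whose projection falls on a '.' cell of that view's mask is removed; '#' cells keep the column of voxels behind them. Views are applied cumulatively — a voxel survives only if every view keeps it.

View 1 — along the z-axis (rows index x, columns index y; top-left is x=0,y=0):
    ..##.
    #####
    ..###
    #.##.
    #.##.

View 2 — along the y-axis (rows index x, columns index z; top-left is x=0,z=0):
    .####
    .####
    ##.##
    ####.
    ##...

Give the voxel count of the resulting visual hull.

start: 5×5×5 = 125 voxels
V1 z: intersect with XY mask (16 set) -- 80 left
V2 y: intersect with XZ mask (18 set) -- 58 left

voxel count = 58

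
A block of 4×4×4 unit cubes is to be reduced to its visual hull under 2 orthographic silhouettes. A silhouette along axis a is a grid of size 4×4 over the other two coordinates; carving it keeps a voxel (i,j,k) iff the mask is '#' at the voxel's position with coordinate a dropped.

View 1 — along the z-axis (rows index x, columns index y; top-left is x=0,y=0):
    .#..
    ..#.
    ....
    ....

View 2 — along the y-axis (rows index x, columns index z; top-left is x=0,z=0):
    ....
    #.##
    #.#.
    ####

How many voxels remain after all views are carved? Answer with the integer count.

before carving: 64 voxels (4×4×4)
after view 1 [z-axis, 2 of 16 cells solid] → remaining = 8
after view 2 [y-axis, 9 of 16 cells solid] → remaining = 3

voxel count = 3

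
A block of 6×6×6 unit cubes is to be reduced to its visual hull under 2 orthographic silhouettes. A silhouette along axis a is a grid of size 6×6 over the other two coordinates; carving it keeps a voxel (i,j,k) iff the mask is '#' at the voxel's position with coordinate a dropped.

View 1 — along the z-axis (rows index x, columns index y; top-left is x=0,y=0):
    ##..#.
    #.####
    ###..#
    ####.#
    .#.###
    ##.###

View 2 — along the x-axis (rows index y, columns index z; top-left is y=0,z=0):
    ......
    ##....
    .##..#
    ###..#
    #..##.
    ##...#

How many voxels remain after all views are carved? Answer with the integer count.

remaining voxels: 62

full grid |V| = 216
[1] z-view keeps 26 columns → grid now 156
[2] x-view keeps 15 columns → grid now 62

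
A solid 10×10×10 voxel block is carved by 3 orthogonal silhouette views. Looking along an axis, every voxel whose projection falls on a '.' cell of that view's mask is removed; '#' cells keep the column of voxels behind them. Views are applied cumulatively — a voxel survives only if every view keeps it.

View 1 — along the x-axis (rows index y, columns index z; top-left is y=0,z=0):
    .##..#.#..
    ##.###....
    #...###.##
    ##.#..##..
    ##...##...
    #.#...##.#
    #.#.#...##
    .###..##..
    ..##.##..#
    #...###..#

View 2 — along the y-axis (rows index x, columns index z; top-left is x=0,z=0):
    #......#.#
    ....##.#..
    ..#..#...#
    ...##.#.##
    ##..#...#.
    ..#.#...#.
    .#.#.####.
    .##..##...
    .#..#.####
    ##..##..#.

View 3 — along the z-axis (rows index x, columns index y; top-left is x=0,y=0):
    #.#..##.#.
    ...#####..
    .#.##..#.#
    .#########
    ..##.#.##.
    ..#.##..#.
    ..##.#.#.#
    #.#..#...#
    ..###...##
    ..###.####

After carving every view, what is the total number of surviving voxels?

before carving: 1000 voxels (10×10×10)
  1. axis=0 (YZ plane), |mask|=49  ⇒  voxels=490
  2. axis=1 (XZ plane), |mask|=42  ⇒  voxels=199
  3. axis=2 (XY plane), |mask|=54  ⇒  voxels=107

remaining voxels: 107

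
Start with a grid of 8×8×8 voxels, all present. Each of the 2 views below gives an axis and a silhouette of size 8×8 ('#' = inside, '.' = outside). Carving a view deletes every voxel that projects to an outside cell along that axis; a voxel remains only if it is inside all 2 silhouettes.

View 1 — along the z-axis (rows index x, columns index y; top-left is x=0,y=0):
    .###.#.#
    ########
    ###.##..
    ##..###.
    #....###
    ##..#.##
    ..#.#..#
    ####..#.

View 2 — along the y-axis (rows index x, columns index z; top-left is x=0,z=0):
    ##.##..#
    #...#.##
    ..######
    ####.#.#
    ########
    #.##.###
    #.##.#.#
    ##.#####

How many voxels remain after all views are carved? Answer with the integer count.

start: 8×8×8 = 512 voxels
  1. axis=2 (XY plane), |mask|=40  ⇒  voxels=320
  2. axis=1 (XZ plane), |mask|=47  ⇒  voxels=229

remaining voxels: 229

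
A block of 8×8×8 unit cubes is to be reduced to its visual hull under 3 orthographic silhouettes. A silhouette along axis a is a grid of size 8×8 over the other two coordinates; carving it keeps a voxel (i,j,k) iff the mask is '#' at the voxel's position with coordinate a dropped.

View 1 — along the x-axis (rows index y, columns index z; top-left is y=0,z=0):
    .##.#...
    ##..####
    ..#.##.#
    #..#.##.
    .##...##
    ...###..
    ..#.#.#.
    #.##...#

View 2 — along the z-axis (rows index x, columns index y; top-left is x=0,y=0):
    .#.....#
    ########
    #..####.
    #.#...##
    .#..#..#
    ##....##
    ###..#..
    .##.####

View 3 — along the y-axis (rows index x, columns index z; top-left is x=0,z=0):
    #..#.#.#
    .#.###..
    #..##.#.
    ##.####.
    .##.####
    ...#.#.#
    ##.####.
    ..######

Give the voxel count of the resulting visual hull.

before carving: 512 voxels (8×8×8)
carve view 1 (along x, YZ-mask fill 31/64): 248 voxels remain
carve view 2 (along z, XY-mask fill 36/64): 142 voxels remain
carve view 3 (along y, XZ-mask fill 39/64): 85 voxels remain

remaining voxels: 85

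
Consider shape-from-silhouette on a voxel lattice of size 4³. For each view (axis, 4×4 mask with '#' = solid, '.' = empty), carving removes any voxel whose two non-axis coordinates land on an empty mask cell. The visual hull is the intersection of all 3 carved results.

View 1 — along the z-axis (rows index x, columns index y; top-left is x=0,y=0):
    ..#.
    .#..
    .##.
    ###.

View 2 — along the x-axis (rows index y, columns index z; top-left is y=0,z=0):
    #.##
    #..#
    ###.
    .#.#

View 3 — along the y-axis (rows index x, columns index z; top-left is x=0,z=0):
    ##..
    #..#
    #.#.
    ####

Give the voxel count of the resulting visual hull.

voxel count = 15

initial block: 4^3 = 64
step 1: project along z, AND mask (7/16) → |grid| = 28
step 2: project along x, AND mask (10/16) → |grid| = 18
step 3: project along y, AND mask (10/16) → |grid| = 15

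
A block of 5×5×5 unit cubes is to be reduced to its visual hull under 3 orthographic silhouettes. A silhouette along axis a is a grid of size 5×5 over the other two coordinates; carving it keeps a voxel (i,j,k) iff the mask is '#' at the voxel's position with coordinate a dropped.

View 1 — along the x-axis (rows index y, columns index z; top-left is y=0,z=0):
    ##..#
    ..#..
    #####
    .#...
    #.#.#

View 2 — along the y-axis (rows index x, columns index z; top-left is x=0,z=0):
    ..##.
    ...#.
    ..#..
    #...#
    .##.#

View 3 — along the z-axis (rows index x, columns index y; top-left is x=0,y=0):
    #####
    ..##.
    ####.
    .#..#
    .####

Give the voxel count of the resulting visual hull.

remaining voxels: 16

start: 5×5×5 = 125 voxels
carve view 1 (along x, YZ-mask fill 13/25): 65 voxels remain
carve view 2 (along y, XZ-mask fill 9/25): 23 voxels remain
carve view 3 (along z, XY-mask fill 17/25): 16 voxels remain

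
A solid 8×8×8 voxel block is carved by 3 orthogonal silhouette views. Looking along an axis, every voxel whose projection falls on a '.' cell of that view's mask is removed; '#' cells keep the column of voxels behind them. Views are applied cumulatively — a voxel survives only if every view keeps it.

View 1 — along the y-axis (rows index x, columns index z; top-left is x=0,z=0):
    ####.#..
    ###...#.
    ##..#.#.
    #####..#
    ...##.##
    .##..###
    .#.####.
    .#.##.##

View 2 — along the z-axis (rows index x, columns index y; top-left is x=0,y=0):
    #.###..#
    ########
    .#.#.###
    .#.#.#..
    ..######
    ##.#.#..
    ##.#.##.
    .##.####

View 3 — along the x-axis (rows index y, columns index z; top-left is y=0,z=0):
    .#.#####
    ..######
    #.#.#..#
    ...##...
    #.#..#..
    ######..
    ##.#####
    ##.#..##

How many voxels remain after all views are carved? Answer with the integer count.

remaining voxels: 115

initial block: 8^3 = 512
V1 y: intersect with XZ mask (38 set) -- 304 left
V2 z: intersect with XY mask (42 set) -- 194 left
V3 x: intersect with YZ mask (39 set) -- 115 left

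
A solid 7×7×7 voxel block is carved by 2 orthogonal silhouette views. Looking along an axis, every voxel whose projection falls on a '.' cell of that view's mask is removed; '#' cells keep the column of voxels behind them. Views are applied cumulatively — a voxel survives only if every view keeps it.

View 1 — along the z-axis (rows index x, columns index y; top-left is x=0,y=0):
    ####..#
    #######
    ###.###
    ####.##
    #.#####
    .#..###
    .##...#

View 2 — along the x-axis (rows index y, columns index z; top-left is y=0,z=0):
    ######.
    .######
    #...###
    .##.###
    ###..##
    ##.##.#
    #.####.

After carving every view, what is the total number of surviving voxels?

initial block: 7^3 = 343
  1. axis=2 (XY plane), |mask|=37  ⇒  voxels=259
  2. axis=0 (YZ plane), |mask|=36  ⇒  voxels=190

remaining voxels: 190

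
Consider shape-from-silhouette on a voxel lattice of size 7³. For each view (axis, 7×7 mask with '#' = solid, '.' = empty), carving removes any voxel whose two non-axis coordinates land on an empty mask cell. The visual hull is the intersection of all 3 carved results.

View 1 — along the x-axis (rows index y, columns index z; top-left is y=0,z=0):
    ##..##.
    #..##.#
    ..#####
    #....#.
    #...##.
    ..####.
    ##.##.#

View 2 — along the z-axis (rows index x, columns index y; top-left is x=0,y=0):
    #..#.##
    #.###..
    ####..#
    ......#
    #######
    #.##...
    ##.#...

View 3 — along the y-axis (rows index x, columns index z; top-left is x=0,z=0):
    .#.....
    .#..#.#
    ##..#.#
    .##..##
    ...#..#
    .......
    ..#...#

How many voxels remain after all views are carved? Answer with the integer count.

before carving: 343 voxels (7×7×7)
[1] x-view keeps 27 columns → grid now 189
[2] z-view keeps 27 columns → grid now 102
[3] y-view keeps 16 columns → grid now 30

30 voxels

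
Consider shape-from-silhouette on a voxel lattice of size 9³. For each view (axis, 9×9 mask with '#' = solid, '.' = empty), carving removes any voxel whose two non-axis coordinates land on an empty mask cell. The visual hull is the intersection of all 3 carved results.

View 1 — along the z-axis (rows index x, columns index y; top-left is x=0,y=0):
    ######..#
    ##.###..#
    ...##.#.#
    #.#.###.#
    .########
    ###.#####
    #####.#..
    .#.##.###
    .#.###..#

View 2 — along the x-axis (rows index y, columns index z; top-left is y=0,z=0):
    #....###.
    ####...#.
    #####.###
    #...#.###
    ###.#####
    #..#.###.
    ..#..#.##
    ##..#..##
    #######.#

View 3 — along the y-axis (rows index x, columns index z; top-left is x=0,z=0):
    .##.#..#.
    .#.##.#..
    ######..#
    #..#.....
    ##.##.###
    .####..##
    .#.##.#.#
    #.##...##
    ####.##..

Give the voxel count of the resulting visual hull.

full grid |V| = 729
V1 z: intersect with XY mask (56 set) -- 504 left
V2 x: intersect with YZ mask (52 set) -- 335 left
V3 y: intersect with XZ mask (46 set) -- 186 left

186 voxels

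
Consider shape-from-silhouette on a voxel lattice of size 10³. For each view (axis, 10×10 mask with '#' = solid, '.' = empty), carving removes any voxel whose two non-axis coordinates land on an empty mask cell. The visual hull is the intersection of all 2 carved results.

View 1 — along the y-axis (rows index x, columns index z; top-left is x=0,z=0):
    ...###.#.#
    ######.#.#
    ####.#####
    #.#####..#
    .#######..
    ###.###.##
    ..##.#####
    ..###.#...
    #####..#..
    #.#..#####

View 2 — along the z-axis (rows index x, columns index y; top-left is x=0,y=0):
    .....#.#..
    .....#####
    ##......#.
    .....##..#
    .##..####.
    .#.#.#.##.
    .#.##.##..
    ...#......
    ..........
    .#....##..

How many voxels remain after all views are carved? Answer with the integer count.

full grid |V| = 1000
after view 1 [y-axis, 68 of 100 cells solid] → remaining = 680
after view 2 [z-axis, 33 of 100 cells solid] → remaining = 240

remaining voxels: 240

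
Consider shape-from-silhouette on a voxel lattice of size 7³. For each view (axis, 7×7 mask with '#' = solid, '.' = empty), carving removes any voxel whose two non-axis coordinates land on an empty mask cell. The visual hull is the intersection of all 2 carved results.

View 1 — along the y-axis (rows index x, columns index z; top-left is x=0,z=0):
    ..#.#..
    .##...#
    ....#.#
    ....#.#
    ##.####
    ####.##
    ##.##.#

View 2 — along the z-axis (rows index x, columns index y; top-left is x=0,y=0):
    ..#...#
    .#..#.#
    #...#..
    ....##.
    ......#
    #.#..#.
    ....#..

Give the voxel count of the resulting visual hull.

50 voxels

initial block: 7^3 = 343
[1] y-view keeps 26 columns → grid now 182
[2] z-view keeps 14 columns → grid now 50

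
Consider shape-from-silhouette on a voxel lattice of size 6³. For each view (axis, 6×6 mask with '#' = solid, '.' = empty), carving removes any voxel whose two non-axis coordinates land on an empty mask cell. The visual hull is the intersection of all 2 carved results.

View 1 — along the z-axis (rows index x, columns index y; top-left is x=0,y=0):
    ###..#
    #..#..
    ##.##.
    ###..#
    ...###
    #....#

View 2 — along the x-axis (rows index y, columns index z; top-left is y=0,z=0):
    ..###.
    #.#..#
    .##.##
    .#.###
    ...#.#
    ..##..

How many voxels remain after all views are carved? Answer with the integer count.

before carving: 216 voxels (6×6×6)
step 1: project along z, AND mask (19/36) → |grid| = 114
step 2: project along x, AND mask (18/36) → |grid| = 56

voxel count = 56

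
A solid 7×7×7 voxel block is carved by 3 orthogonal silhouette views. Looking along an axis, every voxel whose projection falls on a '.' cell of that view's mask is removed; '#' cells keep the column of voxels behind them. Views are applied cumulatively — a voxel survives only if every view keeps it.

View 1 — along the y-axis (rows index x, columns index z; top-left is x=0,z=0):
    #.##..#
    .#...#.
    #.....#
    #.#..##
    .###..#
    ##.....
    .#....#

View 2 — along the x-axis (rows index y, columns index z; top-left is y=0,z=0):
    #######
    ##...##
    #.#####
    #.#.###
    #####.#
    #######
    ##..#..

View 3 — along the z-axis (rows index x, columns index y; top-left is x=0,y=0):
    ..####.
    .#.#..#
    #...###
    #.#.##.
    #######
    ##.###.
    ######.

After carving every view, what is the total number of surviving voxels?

remaining voxels: 80

full grid |V| = 343
  1. axis=1 (XZ plane), |mask|=20  ⇒  voxels=140
  2. axis=0 (YZ plane), |mask|=38  ⇒  voxels=111
  3. axis=2 (XY plane), |mask|=33  ⇒  voxels=80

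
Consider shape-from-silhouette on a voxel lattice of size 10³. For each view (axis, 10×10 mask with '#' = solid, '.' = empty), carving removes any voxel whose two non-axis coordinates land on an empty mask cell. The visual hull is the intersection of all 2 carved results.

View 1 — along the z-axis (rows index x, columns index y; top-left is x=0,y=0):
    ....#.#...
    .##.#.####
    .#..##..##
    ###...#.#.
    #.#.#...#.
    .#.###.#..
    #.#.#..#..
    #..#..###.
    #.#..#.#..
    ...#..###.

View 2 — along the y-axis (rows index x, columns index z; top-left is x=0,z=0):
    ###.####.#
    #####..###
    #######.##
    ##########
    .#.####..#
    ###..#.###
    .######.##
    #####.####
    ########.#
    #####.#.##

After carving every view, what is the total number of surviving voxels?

371 voxels

initial block: 10^3 = 1000
  1. axis=2 (XY plane), |mask|=45  ⇒  voxels=450
  2. axis=1 (XZ plane), |mask|=82  ⇒  voxels=371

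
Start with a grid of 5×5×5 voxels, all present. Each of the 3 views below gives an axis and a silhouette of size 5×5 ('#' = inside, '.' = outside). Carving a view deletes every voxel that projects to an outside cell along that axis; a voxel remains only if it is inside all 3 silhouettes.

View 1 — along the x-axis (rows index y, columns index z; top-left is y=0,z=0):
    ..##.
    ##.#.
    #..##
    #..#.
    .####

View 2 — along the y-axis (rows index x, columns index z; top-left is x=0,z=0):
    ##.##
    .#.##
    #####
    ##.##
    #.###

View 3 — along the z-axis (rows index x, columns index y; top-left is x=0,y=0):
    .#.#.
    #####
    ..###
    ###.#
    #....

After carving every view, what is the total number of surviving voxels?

35 voxels

start: 5×5×5 = 125 voxels
V1 x: intersect with YZ mask (14 set) -- 70 left
V2 y: intersect with XZ mask (20 set) -- 59 left
V3 z: intersect with XY mask (15 set) -- 35 left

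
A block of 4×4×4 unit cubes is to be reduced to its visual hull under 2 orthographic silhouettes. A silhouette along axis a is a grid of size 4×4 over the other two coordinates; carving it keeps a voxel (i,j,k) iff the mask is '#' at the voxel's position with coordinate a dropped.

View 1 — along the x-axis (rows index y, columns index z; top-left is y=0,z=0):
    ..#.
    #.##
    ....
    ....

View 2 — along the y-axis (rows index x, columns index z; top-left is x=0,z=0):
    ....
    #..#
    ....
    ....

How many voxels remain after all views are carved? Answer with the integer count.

initial block: 4^3 = 64
[1] x-view keeps 4 columns → grid now 16
[2] y-view keeps 2 columns → grid now 2

voxel count = 2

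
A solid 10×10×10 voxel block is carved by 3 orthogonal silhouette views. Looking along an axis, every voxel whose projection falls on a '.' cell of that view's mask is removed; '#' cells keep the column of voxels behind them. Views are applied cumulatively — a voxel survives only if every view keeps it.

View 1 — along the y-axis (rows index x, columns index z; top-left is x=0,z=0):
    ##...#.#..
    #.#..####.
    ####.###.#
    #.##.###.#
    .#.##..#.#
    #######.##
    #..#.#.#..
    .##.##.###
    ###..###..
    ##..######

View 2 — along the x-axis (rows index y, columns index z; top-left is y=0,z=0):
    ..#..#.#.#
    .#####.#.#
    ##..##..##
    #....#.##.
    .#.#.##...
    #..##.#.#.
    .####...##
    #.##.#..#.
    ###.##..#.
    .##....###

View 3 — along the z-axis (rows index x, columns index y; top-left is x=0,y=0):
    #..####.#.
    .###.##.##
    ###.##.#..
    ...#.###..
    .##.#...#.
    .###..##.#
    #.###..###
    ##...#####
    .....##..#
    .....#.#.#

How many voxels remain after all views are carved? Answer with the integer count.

before carving: 1000 voxels (10×10×10)
[1] y-view keeps 64 columns → grid now 640
[2] x-view keeps 52 columns → grid now 332
[3] z-view keeps 53 columns → grid now 177

remaining voxels: 177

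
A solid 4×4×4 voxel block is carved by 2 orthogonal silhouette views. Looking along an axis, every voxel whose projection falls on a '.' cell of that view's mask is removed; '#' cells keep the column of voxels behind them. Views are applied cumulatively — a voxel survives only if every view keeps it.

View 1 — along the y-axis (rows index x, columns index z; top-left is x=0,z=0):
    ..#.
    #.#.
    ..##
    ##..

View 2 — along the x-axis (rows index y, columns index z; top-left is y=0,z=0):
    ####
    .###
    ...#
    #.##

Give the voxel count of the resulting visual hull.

|visual hull| = 19

initial block: 4^3 = 64
after view 1 [y-axis, 7 of 16 cells solid] → remaining = 28
after view 2 [x-axis, 11 of 16 cells solid] → remaining = 19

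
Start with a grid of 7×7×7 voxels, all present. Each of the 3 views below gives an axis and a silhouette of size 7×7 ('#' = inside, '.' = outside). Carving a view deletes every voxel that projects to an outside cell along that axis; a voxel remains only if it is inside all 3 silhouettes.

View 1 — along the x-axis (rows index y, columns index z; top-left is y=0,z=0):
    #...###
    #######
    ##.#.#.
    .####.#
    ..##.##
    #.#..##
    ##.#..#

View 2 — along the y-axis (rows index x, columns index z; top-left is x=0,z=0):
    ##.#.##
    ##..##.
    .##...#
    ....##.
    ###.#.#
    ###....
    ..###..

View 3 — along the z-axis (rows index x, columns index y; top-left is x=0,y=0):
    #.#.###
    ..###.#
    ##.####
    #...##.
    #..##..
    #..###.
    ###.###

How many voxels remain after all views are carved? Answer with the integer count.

before carving: 343 voxels (7×7×7)
[1] x-view keeps 32 columns → grid now 224
[2] y-view keeps 25 columns → grid now 111
[3] z-view keeps 31 columns → grid now 66

voxel count = 66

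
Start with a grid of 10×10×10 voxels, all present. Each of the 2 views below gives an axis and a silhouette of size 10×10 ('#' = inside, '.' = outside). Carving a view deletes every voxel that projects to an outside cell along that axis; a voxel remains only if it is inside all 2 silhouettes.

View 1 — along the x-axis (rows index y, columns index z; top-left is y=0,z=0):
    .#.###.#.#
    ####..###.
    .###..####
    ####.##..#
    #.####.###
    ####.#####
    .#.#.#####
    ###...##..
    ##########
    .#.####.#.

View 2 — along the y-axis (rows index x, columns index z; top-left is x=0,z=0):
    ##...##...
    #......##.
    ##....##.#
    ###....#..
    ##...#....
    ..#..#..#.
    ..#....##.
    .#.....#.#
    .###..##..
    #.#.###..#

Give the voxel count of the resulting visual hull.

before carving: 1000 voxels (10×10×10)
[1] x-view keeps 72 columns → grid now 720
[2] y-view keeps 39 columns → grid now 288

288 voxels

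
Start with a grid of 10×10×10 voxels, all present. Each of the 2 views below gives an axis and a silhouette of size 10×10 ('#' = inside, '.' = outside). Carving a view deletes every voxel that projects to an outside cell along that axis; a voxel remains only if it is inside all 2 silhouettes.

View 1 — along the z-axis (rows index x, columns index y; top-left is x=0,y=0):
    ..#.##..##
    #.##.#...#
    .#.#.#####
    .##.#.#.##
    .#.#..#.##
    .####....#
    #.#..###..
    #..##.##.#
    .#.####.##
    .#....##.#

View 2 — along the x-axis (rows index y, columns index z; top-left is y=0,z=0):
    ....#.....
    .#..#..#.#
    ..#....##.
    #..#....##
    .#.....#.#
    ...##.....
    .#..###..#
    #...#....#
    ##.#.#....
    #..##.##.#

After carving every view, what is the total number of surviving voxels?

|visual hull| = 212

start: 10×10×10 = 1000 voxels
V1 z: intersect with XY mask (55 set) -- 550 left
V2 x: intersect with YZ mask (35 set) -- 212 left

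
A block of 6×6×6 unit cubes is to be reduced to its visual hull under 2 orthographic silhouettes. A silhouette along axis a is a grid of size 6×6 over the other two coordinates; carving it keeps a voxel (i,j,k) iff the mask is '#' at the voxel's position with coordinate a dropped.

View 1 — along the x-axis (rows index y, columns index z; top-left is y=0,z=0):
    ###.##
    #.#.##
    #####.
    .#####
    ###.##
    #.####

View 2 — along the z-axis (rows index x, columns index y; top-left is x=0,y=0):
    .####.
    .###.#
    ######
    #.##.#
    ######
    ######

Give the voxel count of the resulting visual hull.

|visual hull| = 145

before carving: 216 voxels (6×6×6)
  1. axis=0 (YZ plane), |mask|=29  ⇒  voxels=174
  2. axis=2 (XY plane), |mask|=30  ⇒  voxels=145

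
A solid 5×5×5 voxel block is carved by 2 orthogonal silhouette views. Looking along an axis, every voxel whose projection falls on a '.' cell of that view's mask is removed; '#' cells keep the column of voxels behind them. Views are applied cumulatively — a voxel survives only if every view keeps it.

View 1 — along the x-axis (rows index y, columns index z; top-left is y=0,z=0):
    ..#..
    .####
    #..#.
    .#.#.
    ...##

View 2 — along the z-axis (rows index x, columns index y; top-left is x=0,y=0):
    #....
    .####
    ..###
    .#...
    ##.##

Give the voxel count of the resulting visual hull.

before carving: 125 voxels (5×5×5)
V1 x: intersect with YZ mask (11 set) -- 55 left
V2 z: intersect with XY mask (13 set) -- 30 left

|visual hull| = 30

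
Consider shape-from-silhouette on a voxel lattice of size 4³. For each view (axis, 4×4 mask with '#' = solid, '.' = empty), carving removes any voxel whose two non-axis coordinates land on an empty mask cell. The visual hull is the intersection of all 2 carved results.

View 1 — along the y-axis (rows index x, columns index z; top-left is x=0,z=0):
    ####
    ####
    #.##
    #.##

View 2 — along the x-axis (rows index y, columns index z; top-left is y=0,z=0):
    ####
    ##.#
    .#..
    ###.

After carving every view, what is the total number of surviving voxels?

initial block: 4^3 = 64
after view 1 [y-axis, 14 of 16 cells solid] → remaining = 56
after view 2 [x-axis, 11 of 16 cells solid] → remaining = 36

|visual hull| = 36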